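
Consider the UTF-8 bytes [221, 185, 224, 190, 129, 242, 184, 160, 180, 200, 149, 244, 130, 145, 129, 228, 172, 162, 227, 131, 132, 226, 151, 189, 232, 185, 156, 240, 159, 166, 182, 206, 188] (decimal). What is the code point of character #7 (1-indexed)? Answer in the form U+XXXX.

U+30C4

Offset 0: leading byte 0xDD = 11011101 → 2-byte char #1 = DD B9.
Offset 2: leading byte 0xE0 = 11100000 → 3-byte char #2 = E0 BE 81.
Offset 5: leading byte 0xF2 = 11110010 → 4-byte char #3 = F2 B8 A0 B4.
Offset 9: leading byte 0xC8 = 11001000 → 2-byte char #4 = C8 95.
Offset 11: leading byte 0xF4 = 11110100 → 4-byte char #5 = F4 82 91 81.
Offset 15: leading byte 0xE4 = 11100100 → 3-byte char #6 = E4 AC A2.
Offset 18: leading byte 0xE3 = 11100011 → 3-byte char #7 = E3 83 84.
Leading byte 0xE3 = 11100011 matches 1110xxxx → 3-byte sequence.
Byte 1: 0xE3 = 11100011, payload 0011 (4 bits).
Byte 2: 0x83 = 10000011 (10xxxxxx ✓), payload 000011.
Byte 3: 0x84 = 10000100 (10xxxxxx ✓), payload 000100.
Concatenate: 0011000011000100 = 0x30C4 (16 bits → U+30C4).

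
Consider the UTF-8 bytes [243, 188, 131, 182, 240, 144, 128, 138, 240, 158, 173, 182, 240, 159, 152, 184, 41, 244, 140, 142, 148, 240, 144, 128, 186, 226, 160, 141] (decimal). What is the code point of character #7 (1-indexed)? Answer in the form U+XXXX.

Offset 0: leading byte 0xF3 = 11110011 → 4-byte char #1 = F3 BC 83 B6.
Offset 4: leading byte 0xF0 = 11110000 → 4-byte char #2 = F0 90 80 8A.
Offset 8: leading byte 0xF0 = 11110000 → 4-byte char #3 = F0 9E AD B6.
Offset 12: leading byte 0xF0 = 11110000 → 4-byte char #4 = F0 9F 98 B8.
Offset 16: leading byte 0x29 = 00101001 → 1-byte char #5 = 29.
Offset 17: leading byte 0xF4 = 11110100 → 4-byte char #6 = F4 8C 8E 94.
Offset 21: leading byte 0xF0 = 11110000 → 4-byte char #7 = F0 90 80 BA.
Leading byte 0xF0 = 11110000 matches 11110xxx → 4-byte sequence.
Byte 1: 0xF0 = 11110000, payload 000 (3 bits).
Byte 2: 0x90 = 10010000 (10xxxxxx ✓), payload 010000.
Byte 3: 0x80 = 10000000 (10xxxxxx ✓), payload 000000.
Byte 4: 0xBA = 10111010 (10xxxxxx ✓), payload 111010.
Concatenate: 000010000000000111010 = 0x1003A (21 bits → U+1003A).

U+1003A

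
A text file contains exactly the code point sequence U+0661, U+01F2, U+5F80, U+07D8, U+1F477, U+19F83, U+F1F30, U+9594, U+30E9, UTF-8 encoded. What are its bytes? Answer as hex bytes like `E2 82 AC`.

D9 A1 C7 B2 E5 BE 80 DF 98 F0 9F 91 B7 F0 99 BE 83 F3 B1 BC B0 E9 96 94 E3 83 A9

U+0661: 2-byte form → D9 A1.
U+01F2: 2-byte form → C7 B2.
U+5F80: 3-byte form → E5 BE 80.
U+07D8: 2-byte form → DF 98.
U+1F477: 4-byte form → F0 9F 91 B7.
U+19F83: 4-byte form → F0 99 BE 83.
U+F1F30: 4-byte form → F3 B1 BC B0.
U+9594: 3-byte form → E9 96 94.
U+30E9: 3-byte form → E3 83 A9.
Concatenated (27 bytes): D9 A1 C7 B2 E5 BE 80 DF 98 F0 9F 91 B7 F0 99 BE 83 F3 B1 BC B0 E9 96 94 E3 83 A9.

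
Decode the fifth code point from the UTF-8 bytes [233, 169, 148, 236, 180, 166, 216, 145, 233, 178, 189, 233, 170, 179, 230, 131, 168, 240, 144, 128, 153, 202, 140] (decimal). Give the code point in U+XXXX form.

U+9AB3

Offset 0: leading byte 0xE9 = 11101001 → 3-byte char #1 = E9 A9 94.
Offset 3: leading byte 0xEC = 11101100 → 3-byte char #2 = EC B4 A6.
Offset 6: leading byte 0xD8 = 11011000 → 2-byte char #3 = D8 91.
Offset 8: leading byte 0xE9 = 11101001 → 3-byte char #4 = E9 B2 BD.
Offset 11: leading byte 0xE9 = 11101001 → 3-byte char #5 = E9 AA B3.
Leading byte 0xE9 = 11101001 matches 1110xxxx → 3-byte sequence.
Byte 1: 0xE9 = 11101001, payload 1001 (4 bits).
Byte 2: 0xAA = 10101010 (10xxxxxx ✓), payload 101010.
Byte 3: 0xB3 = 10110011 (10xxxxxx ✓), payload 110011.
Concatenate: 1001101010110011 = 0x9AB3 (16 bits → U+9AB3).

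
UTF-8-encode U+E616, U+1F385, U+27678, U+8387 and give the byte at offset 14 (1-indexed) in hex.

1-indexed offset 14 is 0-indexed offset 13.
U+E616 → 3-byte form EE 98 96 at offsets 0–2.
U+1F385 → 4-byte form F0 9F 8E 85 at offsets 3–6.
U+27678 → 4-byte form F0 A7 99 B8 at offsets 7–10.
U+8387 → 3-byte form E8 8E 87 at offsets 11–13.
Offset 13 falls in char 4's range; it's byte 3 of E8 8E 87 = 0x87.

0x87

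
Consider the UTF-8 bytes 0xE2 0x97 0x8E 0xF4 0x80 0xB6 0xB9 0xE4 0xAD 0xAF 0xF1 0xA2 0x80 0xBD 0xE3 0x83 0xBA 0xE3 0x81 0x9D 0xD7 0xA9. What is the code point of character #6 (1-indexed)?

Offset 0: leading byte 0xE2 = 11100010 → 3-byte char #1 = E2 97 8E.
Offset 3: leading byte 0xF4 = 11110100 → 4-byte char #2 = F4 80 B6 B9.
Offset 7: leading byte 0xE4 = 11100100 → 3-byte char #3 = E4 AD AF.
Offset 10: leading byte 0xF1 = 11110001 → 4-byte char #4 = F1 A2 80 BD.
Offset 14: leading byte 0xE3 = 11100011 → 3-byte char #5 = E3 83 BA.
Offset 17: leading byte 0xE3 = 11100011 → 3-byte char #6 = E3 81 9D.
Leading byte 0xE3 = 11100011 matches 1110xxxx → 3-byte sequence.
Byte 1: 0xE3 = 11100011, payload 0011 (4 bits).
Byte 2: 0x81 = 10000001 (10xxxxxx ✓), payload 000001.
Byte 3: 0x9D = 10011101 (10xxxxxx ✓), payload 011101.
Concatenate: 0011000001011101 = 0x305D (16 bits → U+305D).

U+305D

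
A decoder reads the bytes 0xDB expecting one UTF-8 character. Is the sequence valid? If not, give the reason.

Leading byte 0xDB = 11011011 → 2-byte form, but only 1 byte is present.

invalid (sequence truncated)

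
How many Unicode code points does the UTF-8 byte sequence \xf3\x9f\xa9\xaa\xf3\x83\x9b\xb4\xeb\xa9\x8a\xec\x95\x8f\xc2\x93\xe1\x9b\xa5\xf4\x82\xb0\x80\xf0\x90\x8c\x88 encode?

Byte at offset 0: 0xF3 = 11110011 → 4-byte char (#1). Advance 4.
Byte at offset 4: 0xF3 = 11110011 → 4-byte char (#2). Advance 4.
Byte at offset 8: 0xEB = 11101011 → 3-byte char (#3). Advance 3.
Byte at offset 11: 0xEC = 11101100 → 3-byte char (#4). Advance 3.
Byte at offset 14: 0xC2 = 11000010 → 2-byte char (#5). Advance 2.
Byte at offset 16: 0xE1 = 11100001 → 3-byte char (#6). Advance 3.
Byte at offset 19: 0xF4 = 11110100 → 4-byte char (#7). Advance 4.
Byte at offset 23: 0xF0 = 11110000 → 4-byte char (#8). Advance 4.
Reached end at offset 27 after 8 code points.

8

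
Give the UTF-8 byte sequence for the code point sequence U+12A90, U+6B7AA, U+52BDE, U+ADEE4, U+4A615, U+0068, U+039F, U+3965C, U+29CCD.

U+12A90: 4-byte form → F0 92 AA 90.
U+6B7AA: 4-byte form → F1 AB 9E AA.
U+52BDE: 4-byte form → F1 92 AF 9E.
U+ADEE4: 4-byte form → F2 AD BB A4.
U+4A615: 4-byte form → F1 8A 98 95.
U+0068: 1-byte form → 68.
U+039F: 2-byte form → CE 9F.
U+3965C: 4-byte form → F0 B9 99 9C.
U+29CCD: 4-byte form → F0 A9 B3 8D.
Concatenated (31 bytes): F0 92 AA 90 F1 AB 9E AA F1 92 AF 9E F2 AD BB A4 F1 8A 98 95 68 CE 9F F0 B9 99 9C F0 A9 B3 8D.

F0 92 AA 90 F1 AB 9E AA F1 92 AF 9E F2 AD BB A4 F1 8A 98 95 68 CE 9F F0 B9 99 9C F0 A9 B3 8D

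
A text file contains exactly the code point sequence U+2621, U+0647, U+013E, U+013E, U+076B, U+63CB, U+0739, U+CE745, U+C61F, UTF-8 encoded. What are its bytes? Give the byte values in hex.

E2 98 A1 D9 87 C4 BE C4 BE DD AB E6 8F 8B DC B9 F3 8E 9D 85 EC 98 9F

U+2621: 3-byte form → E2 98 A1.
U+0647: 2-byte form → D9 87.
U+013E: 2-byte form → C4 BE.
U+013E: 2-byte form → C4 BE.
U+076B: 2-byte form → DD AB.
U+63CB: 3-byte form → E6 8F 8B.
U+0739: 2-byte form → DC B9.
U+CE745: 4-byte form → F3 8E 9D 85.
U+C61F: 3-byte form → EC 98 9F.
Concatenated (23 bytes): E2 98 A1 D9 87 C4 BE C4 BE DD AB E6 8F 8B DC B9 F3 8E 9D 85 EC 98 9F.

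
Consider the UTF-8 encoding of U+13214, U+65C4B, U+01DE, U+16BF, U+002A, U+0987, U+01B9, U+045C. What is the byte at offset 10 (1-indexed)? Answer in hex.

1-indexed offset 10 is 0-indexed offset 9.
U+13214 → 4-byte form F0 93 88 94 at offsets 0–3.
U+65C4B → 4-byte form F1 A5 B1 8B at offsets 4–7.
U+01DE → 2-byte form C7 9E at offsets 8–9.
Offset 9 falls in char 3's range; it's byte 2 of C7 9E = 0x9E.

0x9E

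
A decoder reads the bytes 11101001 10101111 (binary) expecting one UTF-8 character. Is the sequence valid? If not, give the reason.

invalid (sequence truncated)

Leading byte 0xE9 = 11101001 → 3-byte form, but only 2 bytes are present.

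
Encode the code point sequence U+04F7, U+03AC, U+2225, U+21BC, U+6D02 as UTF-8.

D3 B7 CE AC E2 88 A5 E2 86 BC E6 B4 82

U+04F7: 2-byte form → D3 B7.
U+03AC: 2-byte form → CE AC.
U+2225: 3-byte form → E2 88 A5.
U+21BC: 3-byte form → E2 86 BC.
U+6D02: 3-byte form → E6 B4 82.
Concatenated (13 bytes): D3 B7 CE AC E2 88 A5 E2 86 BC E6 B4 82.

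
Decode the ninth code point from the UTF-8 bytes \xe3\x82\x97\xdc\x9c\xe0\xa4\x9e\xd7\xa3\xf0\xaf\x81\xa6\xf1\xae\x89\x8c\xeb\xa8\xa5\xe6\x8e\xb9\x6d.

Offset 0: leading byte 0xE3 = 11100011 → 3-byte char #1 = E3 82 97.
Offset 3: leading byte 0xDC = 11011100 → 2-byte char #2 = DC 9C.
Offset 5: leading byte 0xE0 = 11100000 → 3-byte char #3 = E0 A4 9E.
Offset 8: leading byte 0xD7 = 11010111 → 2-byte char #4 = D7 A3.
Offset 10: leading byte 0xF0 = 11110000 → 4-byte char #5 = F0 AF 81 A6.
Offset 14: leading byte 0xF1 = 11110001 → 4-byte char #6 = F1 AE 89 8C.
Offset 18: leading byte 0xEB = 11101011 → 3-byte char #7 = EB A8 A5.
Offset 21: leading byte 0xE6 = 11100110 → 3-byte char #8 = E6 8E B9.
Offset 24: leading byte 0x6D = 01101101 → 1-byte char #9 = 6D.
Leading byte 0x6D = 01101101 matches 0xxxxxxx → 1-byte sequence.
Byte 1: 0x6D = 01101101, payload 1101101 (7 bits).
Concatenate: 1101101 = 0x6D (7 bits → U+006D).

U+006D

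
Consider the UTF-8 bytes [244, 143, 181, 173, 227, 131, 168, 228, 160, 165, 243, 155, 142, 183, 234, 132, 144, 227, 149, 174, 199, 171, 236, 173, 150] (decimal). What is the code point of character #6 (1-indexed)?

Offset 0: leading byte 0xF4 = 11110100 → 4-byte char #1 = F4 8F B5 AD.
Offset 4: leading byte 0xE3 = 11100011 → 3-byte char #2 = E3 83 A8.
Offset 7: leading byte 0xE4 = 11100100 → 3-byte char #3 = E4 A0 A5.
Offset 10: leading byte 0xF3 = 11110011 → 4-byte char #4 = F3 9B 8E B7.
Offset 14: leading byte 0xEA = 11101010 → 3-byte char #5 = EA 84 90.
Offset 17: leading byte 0xE3 = 11100011 → 3-byte char #6 = E3 95 AE.
Leading byte 0xE3 = 11100011 matches 1110xxxx → 3-byte sequence.
Byte 1: 0xE3 = 11100011, payload 0011 (4 bits).
Byte 2: 0x95 = 10010101 (10xxxxxx ✓), payload 010101.
Byte 3: 0xAE = 10101110 (10xxxxxx ✓), payload 101110.
Concatenate: 0011010101101110 = 0x356E (16 bits → U+356E).

U+356E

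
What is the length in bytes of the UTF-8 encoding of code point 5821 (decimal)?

U+16BD = 0x16BD. UTF-8 uses 1 byte below 0x80, 2 below 0x800, 3 below 0x10000, 4 up to 0x10FFFF. 0x16BD is in U+0800–U+FFFF → 3 bytes.

3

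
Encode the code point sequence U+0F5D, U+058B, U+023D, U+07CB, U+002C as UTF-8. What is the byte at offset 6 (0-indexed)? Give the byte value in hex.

U+0F5D → 3-byte form E0 BD 9D at offsets 0–2.
U+058B → 2-byte form D6 8B at offsets 3–4.
U+023D → 2-byte form C8 BD at offsets 5–6.
Offset 6 falls in char 3's range; it's byte 2 of C8 BD = 0xBD.

0xBD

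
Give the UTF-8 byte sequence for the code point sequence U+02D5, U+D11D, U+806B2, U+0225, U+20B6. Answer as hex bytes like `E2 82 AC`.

U+02D5: 2-byte form → CB 95.
U+D11D: 3-byte form → ED 84 9D.
U+806B2: 4-byte form → F2 80 9A B2.
U+0225: 2-byte form → C8 A5.
U+20B6: 3-byte form → E2 82 B6.
Concatenated (14 bytes): CB 95 ED 84 9D F2 80 9A B2 C8 A5 E2 82 B6.

CB 95 ED 84 9D F2 80 9A B2 C8 A5 E2 82 B6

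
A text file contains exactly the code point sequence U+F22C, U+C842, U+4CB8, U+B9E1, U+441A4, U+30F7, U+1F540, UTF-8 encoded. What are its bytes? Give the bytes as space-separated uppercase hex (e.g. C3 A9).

U+F22C: 3-byte form → EF 88 AC.
U+C842: 3-byte form → EC A1 82.
U+4CB8: 3-byte form → E4 B2 B8.
U+B9E1: 3-byte form → EB A7 A1.
U+441A4: 4-byte form → F1 84 86 A4.
U+30F7: 3-byte form → E3 83 B7.
U+1F540: 4-byte form → F0 9F 95 80.
Concatenated (23 bytes): EF 88 AC EC A1 82 E4 B2 B8 EB A7 A1 F1 84 86 A4 E3 83 B7 F0 9F 95 80.

EF 88 AC EC A1 82 E4 B2 B8 EB A7 A1 F1 84 86 A4 E3 83 B7 F0 9F 95 80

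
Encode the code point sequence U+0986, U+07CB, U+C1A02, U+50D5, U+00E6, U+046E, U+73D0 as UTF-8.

U+0986: 3-byte form → E0 A6 86.
U+07CB: 2-byte form → DF 8B.
U+C1A02: 4-byte form → F3 81 A8 82.
U+50D5: 3-byte form → E5 83 95.
U+00E6: 2-byte form → C3 A6.
U+046E: 2-byte form → D1 AE.
U+73D0: 3-byte form → E7 8F 90.
Concatenated (19 bytes): E0 A6 86 DF 8B F3 81 A8 82 E5 83 95 C3 A6 D1 AE E7 8F 90.

E0 A6 86 DF 8B F3 81 A8 82 E5 83 95 C3 A6 D1 AE E7 8F 90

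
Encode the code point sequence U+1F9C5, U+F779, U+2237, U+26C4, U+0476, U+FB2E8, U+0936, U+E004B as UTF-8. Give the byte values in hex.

F0 9F A7 85 EF 9D B9 E2 88 B7 E2 9B 84 D1 B6 F3 BB 8B A8 E0 A4 B6 F3 A0 81 8B

U+1F9C5: 4-byte form → F0 9F A7 85.
U+F779: 3-byte form → EF 9D B9.
U+2237: 3-byte form → E2 88 B7.
U+26C4: 3-byte form → E2 9B 84.
U+0476: 2-byte form → D1 B6.
U+FB2E8: 4-byte form → F3 BB 8B A8.
U+0936: 3-byte form → E0 A4 B6.
U+E004B: 4-byte form → F3 A0 81 8B.
Concatenated (26 bytes): F0 9F A7 85 EF 9D B9 E2 88 B7 E2 9B 84 D1 B6 F3 BB 8B A8 E0 A4 B6 F3 A0 81 8B.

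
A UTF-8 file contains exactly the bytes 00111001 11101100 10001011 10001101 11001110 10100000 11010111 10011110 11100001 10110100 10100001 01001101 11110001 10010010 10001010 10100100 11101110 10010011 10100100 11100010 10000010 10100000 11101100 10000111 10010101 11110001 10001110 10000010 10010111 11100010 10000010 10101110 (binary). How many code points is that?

Byte at offset 0: 0x39 = 00111001 → 1-byte char (#1). Advance 1.
Byte at offset 1: 0xEC = 11101100 → 3-byte char (#2). Advance 3.
Byte at offset 4: 0xCE = 11001110 → 2-byte char (#3). Advance 2.
Byte at offset 6: 0xD7 = 11010111 → 2-byte char (#4). Advance 2.
Byte at offset 8: 0xE1 = 11100001 → 3-byte char (#5). Advance 3.
Byte at offset 11: 0x4D = 01001101 → 1-byte char (#6). Advance 1.
Byte at offset 12: 0xF1 = 11110001 → 4-byte char (#7). Advance 4.
Byte at offset 16: 0xEE = 11101110 → 3-byte char (#8). Advance 3.
Byte at offset 19: 0xE2 = 11100010 → 3-byte char (#9). Advance 3.
Byte at offset 22: 0xEC = 11101100 → 3-byte char (#10). Advance 3.
Byte at offset 25: 0xF1 = 11110001 → 4-byte char (#11). Advance 4.
Byte at offset 29: 0xE2 = 11100010 → 3-byte char (#12). Advance 3.
Reached end at offset 32 after 12 code points.

12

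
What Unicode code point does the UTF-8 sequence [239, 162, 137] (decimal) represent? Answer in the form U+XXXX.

U+F889

Leading byte 0xEF = 11101111 matches 1110xxxx → 3-byte sequence.
Byte 1: 0xEF = 11101111, payload 1111 (4 bits).
Byte 2: 0xA2 = 10100010 (10xxxxxx ✓), payload 100010.
Byte 3: 0x89 = 10001001 (10xxxxxx ✓), payload 001001.
Concatenate: 1111100010001001 = 0xF889 (16 bits → U+F889).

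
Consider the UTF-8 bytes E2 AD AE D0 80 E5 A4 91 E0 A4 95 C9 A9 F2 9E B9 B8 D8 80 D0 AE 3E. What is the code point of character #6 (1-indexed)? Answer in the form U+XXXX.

Offset 0: leading byte 0xE2 = 11100010 → 3-byte char #1 = E2 AD AE.
Offset 3: leading byte 0xD0 = 11010000 → 2-byte char #2 = D0 80.
Offset 5: leading byte 0xE5 = 11100101 → 3-byte char #3 = E5 A4 91.
Offset 8: leading byte 0xE0 = 11100000 → 3-byte char #4 = E0 A4 95.
Offset 11: leading byte 0xC9 = 11001001 → 2-byte char #5 = C9 A9.
Offset 13: leading byte 0xF2 = 11110010 → 4-byte char #6 = F2 9E B9 B8.
Leading byte 0xF2 = 11110010 matches 11110xxx → 4-byte sequence.
Byte 1: 0xF2 = 11110010, payload 010 (3 bits).
Byte 2: 0x9E = 10011110 (10xxxxxx ✓), payload 011110.
Byte 3: 0xB9 = 10111001 (10xxxxxx ✓), payload 111001.
Byte 4: 0xB8 = 10111000 (10xxxxxx ✓), payload 111000.
Concatenate: 010011110111001111000 = 0x9EE78 (21 bits → U+9EE78).

U+9EE78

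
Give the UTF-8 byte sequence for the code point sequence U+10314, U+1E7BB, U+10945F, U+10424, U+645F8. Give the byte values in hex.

F0 90 8C 94 F0 9E 9E BB F4 89 91 9F F0 90 90 A4 F1 A4 97 B8

U+10314: 4-byte form → F0 90 8C 94.
U+1E7BB: 4-byte form → F0 9E 9E BB.
U+10945F: 4-byte form → F4 89 91 9F.
U+10424: 4-byte form → F0 90 90 A4.
U+645F8: 4-byte form → F1 A4 97 B8.
Concatenated (20 bytes): F0 90 8C 94 F0 9E 9E BB F4 89 91 9F F0 90 90 A4 F1 A4 97 B8.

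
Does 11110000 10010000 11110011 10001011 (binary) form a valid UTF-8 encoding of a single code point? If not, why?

Leading byte 0xF0 = 11110000 → 4-byte form.
Byte 3 is 0xF3 = 11110011, which is not 10xxxxxx — expected a continuation byte.

invalid (non-continuation byte where continuation expected)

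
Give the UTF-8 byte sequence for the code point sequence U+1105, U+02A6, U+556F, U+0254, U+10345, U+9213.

U+1105: 3-byte form → E1 84 85.
U+02A6: 2-byte form → CA A6.
U+556F: 3-byte form → E5 95 AF.
U+0254: 2-byte form → C9 94.
U+10345: 4-byte form → F0 90 8D 85.
U+9213: 3-byte form → E9 88 93.
Concatenated (17 bytes): E1 84 85 CA A6 E5 95 AF C9 94 F0 90 8D 85 E9 88 93.

E1 84 85 CA A6 E5 95 AF C9 94 F0 90 8D 85 E9 88 93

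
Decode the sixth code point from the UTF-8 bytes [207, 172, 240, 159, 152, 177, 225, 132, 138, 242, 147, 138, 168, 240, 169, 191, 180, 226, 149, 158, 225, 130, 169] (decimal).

Offset 0: leading byte 0xCF = 11001111 → 2-byte char #1 = CF AC.
Offset 2: leading byte 0xF0 = 11110000 → 4-byte char #2 = F0 9F 98 B1.
Offset 6: leading byte 0xE1 = 11100001 → 3-byte char #3 = E1 84 8A.
Offset 9: leading byte 0xF2 = 11110010 → 4-byte char #4 = F2 93 8A A8.
Offset 13: leading byte 0xF0 = 11110000 → 4-byte char #5 = F0 A9 BF B4.
Offset 17: leading byte 0xE2 = 11100010 → 3-byte char #6 = E2 95 9E.
Leading byte 0xE2 = 11100010 matches 1110xxxx → 3-byte sequence.
Byte 1: 0xE2 = 11100010, payload 0010 (4 bits).
Byte 2: 0x95 = 10010101 (10xxxxxx ✓), payload 010101.
Byte 3: 0x9E = 10011110 (10xxxxxx ✓), payload 011110.
Concatenate: 0010010101011110 = 0x255E (16 bits → U+255E).

U+255E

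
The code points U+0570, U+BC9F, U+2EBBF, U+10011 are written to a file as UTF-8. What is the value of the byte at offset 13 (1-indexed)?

1-indexed offset 13 is 0-indexed offset 12.
U+0570 → 2-byte form D5 B0 at offsets 0–1.
U+BC9F → 3-byte form EB B2 9F at offsets 2–4.
U+2EBBF → 4-byte form F0 AE AE BF at offsets 5–8.
U+10011 → 4-byte form F0 90 80 91 at offsets 9–12.
Offset 12 falls in char 4's range; it's byte 4 of F0 90 80 91 = 0x91.

0x91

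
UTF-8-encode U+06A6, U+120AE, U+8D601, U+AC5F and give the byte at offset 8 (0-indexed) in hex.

0x98

U+06A6 → 2-byte form DA A6 at offsets 0–1.
U+120AE → 4-byte form F0 92 82 AE at offsets 2–5.
U+8D601 → 4-byte form F2 8D 98 81 at offsets 6–9.
Offset 8 falls in char 3's range; it's byte 3 of F2 8D 98 81 = 0x98.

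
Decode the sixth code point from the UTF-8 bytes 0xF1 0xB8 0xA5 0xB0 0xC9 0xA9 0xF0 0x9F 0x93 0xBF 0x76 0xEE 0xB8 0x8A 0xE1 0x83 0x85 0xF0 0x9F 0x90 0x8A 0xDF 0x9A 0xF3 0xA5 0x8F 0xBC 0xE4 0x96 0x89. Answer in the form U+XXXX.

Offset 0: leading byte 0xF1 = 11110001 → 4-byte char #1 = F1 B8 A5 B0.
Offset 4: leading byte 0xC9 = 11001001 → 2-byte char #2 = C9 A9.
Offset 6: leading byte 0xF0 = 11110000 → 4-byte char #3 = F0 9F 93 BF.
Offset 10: leading byte 0x76 = 01110110 → 1-byte char #4 = 76.
Offset 11: leading byte 0xEE = 11101110 → 3-byte char #5 = EE B8 8A.
Offset 14: leading byte 0xE1 = 11100001 → 3-byte char #6 = E1 83 85.
Leading byte 0xE1 = 11100001 matches 1110xxxx → 3-byte sequence.
Byte 1: 0xE1 = 11100001, payload 0001 (4 bits).
Byte 2: 0x83 = 10000011 (10xxxxxx ✓), payload 000011.
Byte 3: 0x85 = 10000101 (10xxxxxx ✓), payload 000101.
Concatenate: 0001000011000101 = 0x10C5 (16 bits → U+10C5).

U+10C5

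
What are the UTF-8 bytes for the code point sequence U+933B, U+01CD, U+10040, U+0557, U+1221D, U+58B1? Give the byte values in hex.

E9 8C BB C7 8D F0 90 81 80 D5 97 F0 92 88 9D E5 A2 B1

U+933B: 3-byte form → E9 8C BB.
U+01CD: 2-byte form → C7 8D.
U+10040: 4-byte form → F0 90 81 80.
U+0557: 2-byte form → D5 97.
U+1221D: 4-byte form → F0 92 88 9D.
U+58B1: 3-byte form → E5 A2 B1.
Concatenated (18 bytes): E9 8C BB C7 8D F0 90 81 80 D5 97 F0 92 88 9D E5 A2 B1.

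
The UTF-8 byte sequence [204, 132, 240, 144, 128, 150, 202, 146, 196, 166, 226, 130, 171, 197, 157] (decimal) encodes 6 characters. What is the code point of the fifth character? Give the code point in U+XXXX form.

Offset 0: leading byte 0xCC = 11001100 → 2-byte char #1 = CC 84.
Offset 2: leading byte 0xF0 = 11110000 → 4-byte char #2 = F0 90 80 96.
Offset 6: leading byte 0xCA = 11001010 → 2-byte char #3 = CA 92.
Offset 8: leading byte 0xC4 = 11000100 → 2-byte char #4 = C4 A6.
Offset 10: leading byte 0xE2 = 11100010 → 3-byte char #5 = E2 82 AB.
Leading byte 0xE2 = 11100010 matches 1110xxxx → 3-byte sequence.
Byte 1: 0xE2 = 11100010, payload 0010 (4 bits).
Byte 2: 0x82 = 10000010 (10xxxxxx ✓), payload 000010.
Byte 3: 0xAB = 10101011 (10xxxxxx ✓), payload 101011.
Concatenate: 0010000010101011 = 0x20AB (16 bits → U+20AB).

U+20AB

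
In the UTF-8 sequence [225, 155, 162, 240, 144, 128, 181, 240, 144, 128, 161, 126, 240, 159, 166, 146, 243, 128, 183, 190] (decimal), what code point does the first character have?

U+16E2

Offset 0: leading byte 0xE1 = 11100001 → 3-byte char #1 = E1 9B A2.
Leading byte 0xE1 = 11100001 matches 1110xxxx → 3-byte sequence.
Byte 1: 0xE1 = 11100001, payload 0001 (4 bits).
Byte 2: 0x9B = 10011011 (10xxxxxx ✓), payload 011011.
Byte 3: 0xA2 = 10100010 (10xxxxxx ✓), payload 100010.
Concatenate: 0001011011100010 = 0x16E2 (16 bits → U+16E2).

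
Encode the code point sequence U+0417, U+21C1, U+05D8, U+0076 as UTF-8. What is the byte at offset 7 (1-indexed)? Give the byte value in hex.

0x98

1-indexed offset 7 is 0-indexed offset 6.
U+0417 → 2-byte form D0 97 at offsets 0–1.
U+21C1 → 3-byte form E2 87 81 at offsets 2–4.
U+05D8 → 2-byte form D7 98 at offsets 5–6.
Offset 6 falls in char 3's range; it's byte 2 of D7 98 = 0x98.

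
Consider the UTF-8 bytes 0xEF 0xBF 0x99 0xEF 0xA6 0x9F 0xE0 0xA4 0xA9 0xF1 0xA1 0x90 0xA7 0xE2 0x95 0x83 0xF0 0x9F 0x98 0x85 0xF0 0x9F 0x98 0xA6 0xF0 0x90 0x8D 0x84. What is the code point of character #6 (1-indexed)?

U+1F605

Offset 0: leading byte 0xEF = 11101111 → 3-byte char #1 = EF BF 99.
Offset 3: leading byte 0xEF = 11101111 → 3-byte char #2 = EF A6 9F.
Offset 6: leading byte 0xE0 = 11100000 → 3-byte char #3 = E0 A4 A9.
Offset 9: leading byte 0xF1 = 11110001 → 4-byte char #4 = F1 A1 90 A7.
Offset 13: leading byte 0xE2 = 11100010 → 3-byte char #5 = E2 95 83.
Offset 16: leading byte 0xF0 = 11110000 → 4-byte char #6 = F0 9F 98 85.
Leading byte 0xF0 = 11110000 matches 11110xxx → 4-byte sequence.
Byte 1: 0xF0 = 11110000, payload 000 (3 bits).
Byte 2: 0x9F = 10011111 (10xxxxxx ✓), payload 011111.
Byte 3: 0x98 = 10011000 (10xxxxxx ✓), payload 011000.
Byte 4: 0x85 = 10000101 (10xxxxxx ✓), payload 000101.
Concatenate: 000011111011000000101 = 0x1F605 (21 bits → U+1F605).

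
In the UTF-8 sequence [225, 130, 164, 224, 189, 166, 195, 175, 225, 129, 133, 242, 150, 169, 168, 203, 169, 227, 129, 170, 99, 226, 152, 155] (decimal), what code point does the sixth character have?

U+02E9

Offset 0: leading byte 0xE1 = 11100001 → 3-byte char #1 = E1 82 A4.
Offset 3: leading byte 0xE0 = 11100000 → 3-byte char #2 = E0 BD A6.
Offset 6: leading byte 0xC3 = 11000011 → 2-byte char #3 = C3 AF.
Offset 8: leading byte 0xE1 = 11100001 → 3-byte char #4 = E1 81 85.
Offset 11: leading byte 0xF2 = 11110010 → 4-byte char #5 = F2 96 A9 A8.
Offset 15: leading byte 0xCB = 11001011 → 2-byte char #6 = CB A9.
Leading byte 0xCB = 11001011 matches 110xxxxx → 2-byte sequence.
Byte 1: 0xCB = 11001011, payload 01011 (5 bits).
Byte 2: 0xA9 = 10101001 (10xxxxxx ✓), payload 101001.
Concatenate: 01011101001 = 0x2E9 (11 bits → U+02E9).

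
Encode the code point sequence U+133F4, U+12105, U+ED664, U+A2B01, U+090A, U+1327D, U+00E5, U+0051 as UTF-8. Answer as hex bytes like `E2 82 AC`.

U+133F4: 4-byte form → F0 93 8F B4.
U+12105: 4-byte form → F0 92 84 85.
U+ED664: 4-byte form → F3 AD 99 A4.
U+A2B01: 4-byte form → F2 A2 AC 81.
U+090A: 3-byte form → E0 A4 8A.
U+1327D: 4-byte form → F0 93 89 BD.
U+00E5: 2-byte form → C3 A5.
U+0051: 1-byte form → 51.
Concatenated (26 bytes): F0 93 8F B4 F0 92 84 85 F3 AD 99 A4 F2 A2 AC 81 E0 A4 8A F0 93 89 BD C3 A5 51.

F0 93 8F B4 F0 92 84 85 F3 AD 99 A4 F2 A2 AC 81 E0 A4 8A F0 93 89 BD C3 A5 51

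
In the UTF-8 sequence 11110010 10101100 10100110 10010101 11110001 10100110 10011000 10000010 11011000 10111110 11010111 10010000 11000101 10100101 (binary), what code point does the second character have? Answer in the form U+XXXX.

Offset 0: leading byte 0xF2 = 11110010 → 4-byte char #1 = F2 AC A6 95.
Offset 4: leading byte 0xF1 = 11110001 → 4-byte char #2 = F1 A6 98 82.
Leading byte 0xF1 = 11110001 matches 11110xxx → 4-byte sequence.
Byte 1: 0xF1 = 11110001, payload 001 (3 bits).
Byte 2: 0xA6 = 10100110 (10xxxxxx ✓), payload 100110.
Byte 3: 0x98 = 10011000 (10xxxxxx ✓), payload 011000.
Byte 4: 0x82 = 10000010 (10xxxxxx ✓), payload 000010.
Concatenate: 001100110011000000010 = 0x66602 (21 bits → U+66602).

U+66602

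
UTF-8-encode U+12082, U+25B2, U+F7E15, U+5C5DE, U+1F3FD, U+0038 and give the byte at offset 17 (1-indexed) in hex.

1-indexed offset 17 is 0-indexed offset 16.
U+12082 → 4-byte form F0 92 82 82 at offsets 0–3.
U+25B2 → 3-byte form E2 96 B2 at offsets 4–6.
U+F7E15 → 4-byte form F3 B7 B8 95 at offsets 7–10.
U+5C5DE → 4-byte form F1 9C 97 9E at offsets 11–14.
U+1F3FD → 4-byte form F0 9F 8F BD at offsets 15–18.
Offset 16 falls in char 5's range; it's byte 2 of F0 9F 8F BD = 0x9F.

0x9F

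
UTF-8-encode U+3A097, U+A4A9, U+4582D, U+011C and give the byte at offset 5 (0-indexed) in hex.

U+3A097 → 4-byte form F0 BA 82 97 at offsets 0–3.
U+A4A9 → 3-byte form EA 92 A9 at offsets 4–6.
Offset 5 falls in char 2's range; it's byte 2 of EA 92 A9 = 0x92.

0x92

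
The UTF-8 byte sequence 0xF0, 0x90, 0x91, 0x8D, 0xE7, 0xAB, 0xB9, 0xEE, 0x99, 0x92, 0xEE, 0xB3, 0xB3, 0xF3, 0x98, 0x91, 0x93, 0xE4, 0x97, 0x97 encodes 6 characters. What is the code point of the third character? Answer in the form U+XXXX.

Offset 0: leading byte 0xF0 = 11110000 → 4-byte char #1 = F0 90 91 8D.
Offset 4: leading byte 0xE7 = 11100111 → 3-byte char #2 = E7 AB B9.
Offset 7: leading byte 0xEE = 11101110 → 3-byte char #3 = EE 99 92.
Leading byte 0xEE = 11101110 matches 1110xxxx → 3-byte sequence.
Byte 1: 0xEE = 11101110, payload 1110 (4 bits).
Byte 2: 0x99 = 10011001 (10xxxxxx ✓), payload 011001.
Byte 3: 0x92 = 10010010 (10xxxxxx ✓), payload 010010.
Concatenate: 1110011001010010 = 0xE652 (16 bits → U+E652).

U+E652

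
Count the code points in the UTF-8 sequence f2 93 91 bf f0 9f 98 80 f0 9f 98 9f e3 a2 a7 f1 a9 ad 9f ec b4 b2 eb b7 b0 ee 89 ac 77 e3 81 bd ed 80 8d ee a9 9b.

Byte at offset 0: 0xF2 = 11110010 → 4-byte char (#1). Advance 4.
Byte at offset 4: 0xF0 = 11110000 → 4-byte char (#2). Advance 4.
Byte at offset 8: 0xF0 = 11110000 → 4-byte char (#3). Advance 4.
Byte at offset 12: 0xE3 = 11100011 → 3-byte char (#4). Advance 3.
Byte at offset 15: 0xF1 = 11110001 → 4-byte char (#5). Advance 4.
Byte at offset 19: 0xEC = 11101100 → 3-byte char (#6). Advance 3.
Byte at offset 22: 0xEB = 11101011 → 3-byte char (#7). Advance 3.
Byte at offset 25: 0xEE = 11101110 → 3-byte char (#8). Advance 3.
Byte at offset 28: 0x77 = 01110111 → 1-byte char (#9). Advance 1.
Byte at offset 29: 0xE3 = 11100011 → 3-byte char (#10). Advance 3.
Byte at offset 32: 0xED = 11101101 → 3-byte char (#11). Advance 3.
Byte at offset 35: 0xEE = 11101110 → 3-byte char (#12). Advance 3.
Reached end at offset 38 after 12 code points.

12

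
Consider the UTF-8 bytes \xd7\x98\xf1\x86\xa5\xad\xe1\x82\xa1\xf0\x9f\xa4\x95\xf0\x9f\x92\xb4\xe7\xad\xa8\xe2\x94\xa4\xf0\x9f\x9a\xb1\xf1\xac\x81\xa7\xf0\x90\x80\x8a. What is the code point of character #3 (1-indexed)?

U+10A1

Offset 0: leading byte 0xD7 = 11010111 → 2-byte char #1 = D7 98.
Offset 2: leading byte 0xF1 = 11110001 → 4-byte char #2 = F1 86 A5 AD.
Offset 6: leading byte 0xE1 = 11100001 → 3-byte char #3 = E1 82 A1.
Leading byte 0xE1 = 11100001 matches 1110xxxx → 3-byte sequence.
Byte 1: 0xE1 = 11100001, payload 0001 (4 bits).
Byte 2: 0x82 = 10000010 (10xxxxxx ✓), payload 000010.
Byte 3: 0xA1 = 10100001 (10xxxxxx ✓), payload 100001.
Concatenate: 0001000010100001 = 0x10A1 (16 bits → U+10A1).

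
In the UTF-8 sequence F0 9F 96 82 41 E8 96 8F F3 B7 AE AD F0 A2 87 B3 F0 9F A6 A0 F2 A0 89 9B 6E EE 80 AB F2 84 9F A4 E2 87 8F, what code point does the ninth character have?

U+E02B

Offset 0: leading byte 0xF0 = 11110000 → 4-byte char #1 = F0 9F 96 82.
Offset 4: leading byte 0x41 = 01000001 → 1-byte char #2 = 41.
Offset 5: leading byte 0xE8 = 11101000 → 3-byte char #3 = E8 96 8F.
Offset 8: leading byte 0xF3 = 11110011 → 4-byte char #4 = F3 B7 AE AD.
Offset 12: leading byte 0xF0 = 11110000 → 4-byte char #5 = F0 A2 87 B3.
Offset 16: leading byte 0xF0 = 11110000 → 4-byte char #6 = F0 9F A6 A0.
Offset 20: leading byte 0xF2 = 11110010 → 4-byte char #7 = F2 A0 89 9B.
Offset 24: leading byte 0x6E = 01101110 → 1-byte char #8 = 6E.
Offset 25: leading byte 0xEE = 11101110 → 3-byte char #9 = EE 80 AB.
Leading byte 0xEE = 11101110 matches 1110xxxx → 3-byte sequence.
Byte 1: 0xEE = 11101110, payload 1110 (4 bits).
Byte 2: 0x80 = 10000000 (10xxxxxx ✓), payload 000000.
Byte 3: 0xAB = 10101011 (10xxxxxx ✓), payload 101011.
Concatenate: 1110000000101011 = 0xE02B (16 bits → U+E02B).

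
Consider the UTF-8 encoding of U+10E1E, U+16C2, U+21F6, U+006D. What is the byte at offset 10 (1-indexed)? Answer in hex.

1-indexed offset 10 is 0-indexed offset 9.
U+10E1E → 4-byte form F0 90 B8 9E at offsets 0–3.
U+16C2 → 3-byte form E1 9B 82 at offsets 4–6.
U+21F6 → 3-byte form E2 87 B6 at offsets 7–9.
Offset 9 falls in char 3's range; it's byte 3 of E2 87 B6 = 0xB6.

0xB6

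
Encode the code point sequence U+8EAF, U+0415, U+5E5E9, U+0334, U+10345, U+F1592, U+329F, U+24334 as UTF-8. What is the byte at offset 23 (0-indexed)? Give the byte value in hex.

0xA4

U+8EAF → 3-byte form E8 BA AF at offsets 0–2.
U+0415 → 2-byte form D0 95 at offsets 3–4.
U+5E5E9 → 4-byte form F1 9E 97 A9 at offsets 5–8.
U+0334 → 2-byte form CC B4 at offsets 9–10.
U+10345 → 4-byte form F0 90 8D 85 at offsets 11–14.
U+F1592 → 4-byte form F3 B1 96 92 at offsets 15–18.
U+329F → 3-byte form E3 8A 9F at offsets 19–21.
U+24334 → 4-byte form F0 A4 8C B4 at offsets 22–25.
Offset 23 falls in char 8's range; it's byte 2 of F0 A4 8C B4 = 0xA4.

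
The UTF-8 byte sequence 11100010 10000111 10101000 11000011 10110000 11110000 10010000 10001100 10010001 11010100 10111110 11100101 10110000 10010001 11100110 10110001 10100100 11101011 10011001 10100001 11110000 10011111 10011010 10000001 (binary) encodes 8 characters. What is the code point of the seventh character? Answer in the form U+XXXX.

U+B661

Offset 0: leading byte 0xE2 = 11100010 → 3-byte char #1 = E2 87 A8.
Offset 3: leading byte 0xC3 = 11000011 → 2-byte char #2 = C3 B0.
Offset 5: leading byte 0xF0 = 11110000 → 4-byte char #3 = F0 90 8C 91.
Offset 9: leading byte 0xD4 = 11010100 → 2-byte char #4 = D4 BE.
Offset 11: leading byte 0xE5 = 11100101 → 3-byte char #5 = E5 B0 91.
Offset 14: leading byte 0xE6 = 11100110 → 3-byte char #6 = E6 B1 A4.
Offset 17: leading byte 0xEB = 11101011 → 3-byte char #7 = EB 99 A1.
Leading byte 0xEB = 11101011 matches 1110xxxx → 3-byte sequence.
Byte 1: 0xEB = 11101011, payload 1011 (4 bits).
Byte 2: 0x99 = 10011001 (10xxxxxx ✓), payload 011001.
Byte 3: 0xA1 = 10100001 (10xxxxxx ✓), payload 100001.
Concatenate: 1011011001100001 = 0xB661 (16 bits → U+B661).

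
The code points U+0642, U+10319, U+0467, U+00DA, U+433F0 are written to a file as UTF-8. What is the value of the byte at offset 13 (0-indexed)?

U+0642 → 2-byte form D9 82 at offsets 0–1.
U+10319 → 4-byte form F0 90 8C 99 at offsets 2–5.
U+0467 → 2-byte form D1 A7 at offsets 6–7.
U+00DA → 2-byte form C3 9A at offsets 8–9.
U+433F0 → 4-byte form F1 83 8F B0 at offsets 10–13.
Offset 13 falls in char 5's range; it's byte 4 of F1 83 8F B0 = 0xB0.

0xB0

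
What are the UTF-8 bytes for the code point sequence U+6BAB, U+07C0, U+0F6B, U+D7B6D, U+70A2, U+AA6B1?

U+6BAB: 3-byte form → E6 AE AB.
U+07C0: 2-byte form → DF 80.
U+0F6B: 3-byte form → E0 BD AB.
U+D7B6D: 4-byte form → F3 97 AD AD.
U+70A2: 3-byte form → E7 82 A2.
U+AA6B1: 4-byte form → F2 AA 9A B1.
Concatenated (19 bytes): E6 AE AB DF 80 E0 BD AB F3 97 AD AD E7 82 A2 F2 AA 9A B1.

E6 AE AB DF 80 E0 BD AB F3 97 AD AD E7 82 A2 F2 AA 9A B1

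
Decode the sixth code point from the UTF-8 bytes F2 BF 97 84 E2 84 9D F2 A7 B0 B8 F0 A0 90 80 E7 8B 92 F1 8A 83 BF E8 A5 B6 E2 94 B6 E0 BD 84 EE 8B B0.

U+4A0FF

Offset 0: leading byte 0xF2 = 11110010 → 4-byte char #1 = F2 BF 97 84.
Offset 4: leading byte 0xE2 = 11100010 → 3-byte char #2 = E2 84 9D.
Offset 7: leading byte 0xF2 = 11110010 → 4-byte char #3 = F2 A7 B0 B8.
Offset 11: leading byte 0xF0 = 11110000 → 4-byte char #4 = F0 A0 90 80.
Offset 15: leading byte 0xE7 = 11100111 → 3-byte char #5 = E7 8B 92.
Offset 18: leading byte 0xF1 = 11110001 → 4-byte char #6 = F1 8A 83 BF.
Leading byte 0xF1 = 11110001 matches 11110xxx → 4-byte sequence.
Byte 1: 0xF1 = 11110001, payload 001 (3 bits).
Byte 2: 0x8A = 10001010 (10xxxxxx ✓), payload 001010.
Byte 3: 0x83 = 10000011 (10xxxxxx ✓), payload 000011.
Byte 4: 0xBF = 10111111 (10xxxxxx ✓), payload 111111.
Concatenate: 001001010000011111111 = 0x4A0FF (21 bits → U+4A0FF).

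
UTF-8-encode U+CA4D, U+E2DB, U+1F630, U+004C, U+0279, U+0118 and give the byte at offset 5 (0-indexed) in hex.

U+CA4D → 3-byte form EC A9 8D at offsets 0–2.
U+E2DB → 3-byte form EE 8B 9B at offsets 3–5.
Offset 5 falls in char 2's range; it's byte 3 of EE 8B 9B = 0x9B.

0x9B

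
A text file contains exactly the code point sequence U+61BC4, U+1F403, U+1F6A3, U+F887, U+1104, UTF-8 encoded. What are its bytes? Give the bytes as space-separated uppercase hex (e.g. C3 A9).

F1 A1 AF 84 F0 9F 90 83 F0 9F 9A A3 EF A2 87 E1 84 84

U+61BC4: 4-byte form → F1 A1 AF 84.
U+1F403: 4-byte form → F0 9F 90 83.
U+1F6A3: 4-byte form → F0 9F 9A A3.
U+F887: 3-byte form → EF A2 87.
U+1104: 3-byte form → E1 84 84.
Concatenated (18 bytes): F1 A1 AF 84 F0 9F 90 83 F0 9F 9A A3 EF A2 87 E1 84 84.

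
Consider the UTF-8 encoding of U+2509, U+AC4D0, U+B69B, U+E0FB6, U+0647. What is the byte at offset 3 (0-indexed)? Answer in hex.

0xF2

U+2509 → 3-byte form E2 94 89 at offsets 0–2.
U+AC4D0 → 4-byte form F2 AC 93 90 at offsets 3–6.
Offset 3 falls in char 2's range; it's byte 1 of F2 AC 93 90 = 0xF2.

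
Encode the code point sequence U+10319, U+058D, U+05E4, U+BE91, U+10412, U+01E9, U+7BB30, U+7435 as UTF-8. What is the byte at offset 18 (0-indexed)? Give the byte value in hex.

U+10319 → 4-byte form F0 90 8C 99 at offsets 0–3.
U+058D → 2-byte form D6 8D at offsets 4–5.
U+05E4 → 2-byte form D7 A4 at offsets 6–7.
U+BE91 → 3-byte form EB BA 91 at offsets 8–10.
U+10412 → 4-byte form F0 90 90 92 at offsets 11–14.
U+01E9 → 2-byte form C7 A9 at offsets 15–16.
U+7BB30 → 4-byte form F1 BB AC B0 at offsets 17–20.
Offset 18 falls in char 7's range; it's byte 2 of F1 BB AC B0 = 0xBB.

0xBB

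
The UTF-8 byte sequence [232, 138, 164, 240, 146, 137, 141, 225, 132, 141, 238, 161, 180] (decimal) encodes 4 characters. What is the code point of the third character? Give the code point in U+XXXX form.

U+110D

Offset 0: leading byte 0xE8 = 11101000 → 3-byte char #1 = E8 8A A4.
Offset 3: leading byte 0xF0 = 11110000 → 4-byte char #2 = F0 92 89 8D.
Offset 7: leading byte 0xE1 = 11100001 → 3-byte char #3 = E1 84 8D.
Leading byte 0xE1 = 11100001 matches 1110xxxx → 3-byte sequence.
Byte 1: 0xE1 = 11100001, payload 0001 (4 bits).
Byte 2: 0x84 = 10000100 (10xxxxxx ✓), payload 000100.
Byte 3: 0x8D = 10001101 (10xxxxxx ✓), payload 001101.
Concatenate: 0001000100001101 = 0x110D (16 bits → U+110D).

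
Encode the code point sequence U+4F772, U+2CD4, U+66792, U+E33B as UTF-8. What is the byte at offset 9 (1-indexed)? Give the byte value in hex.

1-indexed offset 9 is 0-indexed offset 8.
U+4F772 → 4-byte form F1 8F 9D B2 at offsets 0–3.
U+2CD4 → 3-byte form E2 B3 94 at offsets 4–6.
U+66792 → 4-byte form F1 A6 9E 92 at offsets 7–10.
Offset 8 falls in char 3's range; it's byte 2 of F1 A6 9E 92 = 0xA6.

0xA6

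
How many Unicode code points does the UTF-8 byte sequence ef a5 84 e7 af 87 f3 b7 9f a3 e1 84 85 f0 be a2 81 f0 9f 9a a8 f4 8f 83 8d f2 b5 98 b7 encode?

8

Byte at offset 0: 0xEF = 11101111 → 3-byte char (#1). Advance 3.
Byte at offset 3: 0xE7 = 11100111 → 3-byte char (#2). Advance 3.
Byte at offset 6: 0xF3 = 11110011 → 4-byte char (#3). Advance 4.
Byte at offset 10: 0xE1 = 11100001 → 3-byte char (#4). Advance 3.
Byte at offset 13: 0xF0 = 11110000 → 4-byte char (#5). Advance 4.
Byte at offset 17: 0xF0 = 11110000 → 4-byte char (#6). Advance 4.
Byte at offset 21: 0xF4 = 11110100 → 4-byte char (#7). Advance 4.
Byte at offset 25: 0xF2 = 11110010 → 4-byte char (#8). Advance 4.
Reached end at offset 29 after 8 code points.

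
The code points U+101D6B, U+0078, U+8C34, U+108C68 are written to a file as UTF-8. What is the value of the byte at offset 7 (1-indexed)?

0xB0

1-indexed offset 7 is 0-indexed offset 6.
U+101D6B → 4-byte form F4 81 B5 AB at offsets 0–3.
U+0078 → 1-byte form 78 at offsets 4–4.
U+8C34 → 3-byte form E8 B0 B4 at offsets 5–7.
Offset 6 falls in char 3's range; it's byte 2 of E8 B0 B4 = 0xB0.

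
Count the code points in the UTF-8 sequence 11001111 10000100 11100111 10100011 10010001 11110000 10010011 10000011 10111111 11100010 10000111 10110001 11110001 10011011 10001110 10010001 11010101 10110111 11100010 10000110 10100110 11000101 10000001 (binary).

Byte at offset 0: 0xCF = 11001111 → 2-byte char (#1). Advance 2.
Byte at offset 2: 0xE7 = 11100111 → 3-byte char (#2). Advance 3.
Byte at offset 5: 0xF0 = 11110000 → 4-byte char (#3). Advance 4.
Byte at offset 9: 0xE2 = 11100010 → 3-byte char (#4). Advance 3.
Byte at offset 12: 0xF1 = 11110001 → 4-byte char (#5). Advance 4.
Byte at offset 16: 0xD5 = 11010101 → 2-byte char (#6). Advance 2.
Byte at offset 18: 0xE2 = 11100010 → 3-byte char (#7). Advance 3.
Byte at offset 21: 0xC5 = 11000101 → 2-byte char (#8). Advance 2.
Reached end at offset 23 after 8 code points.

8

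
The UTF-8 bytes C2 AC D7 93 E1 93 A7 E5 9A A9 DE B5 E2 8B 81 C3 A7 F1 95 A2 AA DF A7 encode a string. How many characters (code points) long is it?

9

Byte at offset 0: 0xC2 = 11000010 → 2-byte char (#1). Advance 2.
Byte at offset 2: 0xD7 = 11010111 → 2-byte char (#2). Advance 2.
Byte at offset 4: 0xE1 = 11100001 → 3-byte char (#3). Advance 3.
Byte at offset 7: 0xE5 = 11100101 → 3-byte char (#4). Advance 3.
Byte at offset 10: 0xDE = 11011110 → 2-byte char (#5). Advance 2.
Byte at offset 12: 0xE2 = 11100010 → 3-byte char (#6). Advance 3.
Byte at offset 15: 0xC3 = 11000011 → 2-byte char (#7). Advance 2.
Byte at offset 17: 0xF1 = 11110001 → 4-byte char (#8). Advance 4.
Byte at offset 21: 0xDF = 11011111 → 2-byte char (#9). Advance 2.
Reached end at offset 23 after 9 code points.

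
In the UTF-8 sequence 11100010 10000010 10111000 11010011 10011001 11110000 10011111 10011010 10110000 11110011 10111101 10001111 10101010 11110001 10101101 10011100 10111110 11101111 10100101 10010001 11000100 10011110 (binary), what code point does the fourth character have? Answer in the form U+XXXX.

U+FD3EA

Offset 0: leading byte 0xE2 = 11100010 → 3-byte char #1 = E2 82 B8.
Offset 3: leading byte 0xD3 = 11010011 → 2-byte char #2 = D3 99.
Offset 5: leading byte 0xF0 = 11110000 → 4-byte char #3 = F0 9F 9A B0.
Offset 9: leading byte 0xF3 = 11110011 → 4-byte char #4 = F3 BD 8F AA.
Leading byte 0xF3 = 11110011 matches 11110xxx → 4-byte sequence.
Byte 1: 0xF3 = 11110011, payload 011 (3 bits).
Byte 2: 0xBD = 10111101 (10xxxxxx ✓), payload 111101.
Byte 3: 0x8F = 10001111 (10xxxxxx ✓), payload 001111.
Byte 4: 0xAA = 10101010 (10xxxxxx ✓), payload 101010.
Concatenate: 011111101001111101010 = 0xFD3EA (21 bits → U+FD3EA).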